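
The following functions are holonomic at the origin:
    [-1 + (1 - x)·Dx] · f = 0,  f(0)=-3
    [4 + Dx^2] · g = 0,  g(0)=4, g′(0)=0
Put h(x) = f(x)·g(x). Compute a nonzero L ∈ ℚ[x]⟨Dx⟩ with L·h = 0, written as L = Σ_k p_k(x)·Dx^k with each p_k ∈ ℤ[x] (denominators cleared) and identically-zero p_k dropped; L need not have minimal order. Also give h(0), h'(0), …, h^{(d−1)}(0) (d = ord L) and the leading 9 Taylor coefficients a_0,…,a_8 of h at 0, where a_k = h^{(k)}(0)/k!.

L = (-4 + 4·x) + 2·Dx + (-1 + x)·Dx^2  (order 2).
h: a_k = -12, -12, 12, 12, 4, 4, 76/15, 76/15, 524/105, …
ICs: h(0) = -12, h′(0) = -12.

f: a_k = -3, -3, -3, -3, -3, -3, -3, -3, -3, …
g: a_k = 4, 0, -8, 0, 8/3, 0, -16/45, 0, 8/315, …
f·g: L₀ = L_f ⊗_s L_g, ord ≤ 1·2.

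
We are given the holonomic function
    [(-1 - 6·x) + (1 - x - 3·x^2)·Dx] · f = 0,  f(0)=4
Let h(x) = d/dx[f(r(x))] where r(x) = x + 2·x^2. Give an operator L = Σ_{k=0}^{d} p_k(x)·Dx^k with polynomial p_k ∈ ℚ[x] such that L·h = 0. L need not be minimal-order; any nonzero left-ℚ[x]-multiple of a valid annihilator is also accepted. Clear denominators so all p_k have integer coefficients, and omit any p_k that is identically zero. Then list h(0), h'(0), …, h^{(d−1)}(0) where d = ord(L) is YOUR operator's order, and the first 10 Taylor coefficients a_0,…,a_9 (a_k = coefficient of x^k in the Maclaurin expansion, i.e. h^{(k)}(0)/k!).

f: a_k = 4, 4, 16, 28, 76, 160, 388, 868, 2032, 4636, …
f∘r: x↦r, Dx↦Dx/r' in L_f ⇒ L₀.
Differentiate: ansatz ord ≤ ord L₀ ⇒ L.
L = (12 + 102·x + 366·x^2 + 1008·x^3 + 2808·x^4 + 4320·x^5 + 2880·x^6) + (-1 - 9·x - 21·x^2 + 50·x^3 + 360·x^4 + 792·x^5 + 1008·x^6 + 576·x^7)·Dx  (order 1).
h: a_k = 4, 48, 276, 1232, 5520, 24216, 100492, 411840, 1664460, 6630440, …
ICs: h(0) = 4.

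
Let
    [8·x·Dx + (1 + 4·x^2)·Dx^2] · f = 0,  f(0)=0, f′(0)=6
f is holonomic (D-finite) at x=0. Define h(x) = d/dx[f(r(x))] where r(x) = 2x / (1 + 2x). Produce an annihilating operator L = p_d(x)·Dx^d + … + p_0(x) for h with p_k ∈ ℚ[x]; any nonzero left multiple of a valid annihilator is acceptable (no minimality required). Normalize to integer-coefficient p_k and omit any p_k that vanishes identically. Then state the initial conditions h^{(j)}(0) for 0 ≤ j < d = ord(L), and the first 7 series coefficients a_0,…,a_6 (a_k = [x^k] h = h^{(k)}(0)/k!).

f: a_k = 0, 6, 0, -8, 0, 96/5, 0, …
h₀=f(r): pull back L_f along r ⇒ L₀.
h₀' ⇒ L via d/dx closure of L₀.
L = (4 + 40·x) + (1 + 4·x + 20·x^2)·Dx  (order 1).
h: a_k = 12, -48, -48, 1152, -3648, -8448, 106752, …
ICs: h(0) = 12.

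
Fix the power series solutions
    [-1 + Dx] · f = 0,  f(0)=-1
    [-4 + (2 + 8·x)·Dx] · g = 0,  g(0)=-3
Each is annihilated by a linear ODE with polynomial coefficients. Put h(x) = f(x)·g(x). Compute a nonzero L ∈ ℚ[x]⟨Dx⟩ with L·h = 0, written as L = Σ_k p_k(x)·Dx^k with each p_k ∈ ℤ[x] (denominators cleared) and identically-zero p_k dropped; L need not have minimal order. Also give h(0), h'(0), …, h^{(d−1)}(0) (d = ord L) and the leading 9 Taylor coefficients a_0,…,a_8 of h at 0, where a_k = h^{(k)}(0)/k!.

f: a_k = -1, -1, -1/2, -1/6, -1/24, -1/120, -1/720, -1/5040, -1/40320, …
g: a_k = -3, -6, 6, -12, 30, -84, 252, -792, 2574, …
L₀ := L_f ⊗_s L_g (sym. prod.), ord ≤ 1.
L = (-3 - 4·x) + (1 + 4·x)·Dx  (order 1).
h: a_k = 3, 9, 3/2, 19/2, -159/8, 2371/40, -43487/240, 323377/560, -25470911/13440, …
ICs: h(0) = 3.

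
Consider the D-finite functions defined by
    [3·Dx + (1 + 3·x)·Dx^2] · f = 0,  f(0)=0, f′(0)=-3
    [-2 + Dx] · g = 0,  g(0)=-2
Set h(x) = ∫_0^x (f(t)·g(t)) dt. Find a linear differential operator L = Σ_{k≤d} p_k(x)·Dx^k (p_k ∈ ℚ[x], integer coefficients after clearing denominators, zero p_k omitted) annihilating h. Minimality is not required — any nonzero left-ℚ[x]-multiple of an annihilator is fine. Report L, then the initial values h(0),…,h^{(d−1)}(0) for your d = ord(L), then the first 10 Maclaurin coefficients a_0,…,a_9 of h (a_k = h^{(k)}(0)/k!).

L = (-2 + 12·x)·Dx + (-1 - 12·x)·Dx^2 + (1 + 3·x)·Dx^3  (order 3).
h: a_k = 0, 0, 3, 1, 3, -29/10, 221/30, -110/7, 15193/420, -46187/540, …
ICs: h(0) = 0, h′(0) = 0, h′′(0) = 6.

f: a_k = 0, -3, 9/2, -9, 81/4, -243/5, 243/2, -2187/7, 6561/8, -2187, …
g: a_k = -2, -4, -4, -8/3, -4/3, -8/15, -8/45, -16/315, -4/315, -8/2835, …
f·g: L₀ = L_f ⊗_s L_g, ord ≤ 2·1.
∫: right-multiply L₀ by Dx.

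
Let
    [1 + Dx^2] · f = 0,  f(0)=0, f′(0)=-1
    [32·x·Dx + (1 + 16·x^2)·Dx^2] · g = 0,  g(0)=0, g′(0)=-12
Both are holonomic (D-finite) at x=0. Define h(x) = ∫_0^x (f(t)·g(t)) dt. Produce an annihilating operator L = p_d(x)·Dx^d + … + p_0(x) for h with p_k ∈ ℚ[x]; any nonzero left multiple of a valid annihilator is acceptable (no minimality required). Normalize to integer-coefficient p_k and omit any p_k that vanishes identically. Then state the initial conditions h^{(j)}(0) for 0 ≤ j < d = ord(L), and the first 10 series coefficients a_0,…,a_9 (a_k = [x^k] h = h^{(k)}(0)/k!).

L = (1105 + 51776·x^2 + 22016·x^4 + 16384·x^6 + 65536·x^8)·Dx + (2112·x + 35840·x^3 + 49152·x^5 + 262144·x^7)·Dx^2 + (1122 + 52352·x^2 + 27648·x^4 + 32768·x^6 + 131072·x^8)·Dx^3 + (2112·x + 35840·x^3 + 49152·x^5 + 262144·x^7)·Dx^4 + (17 + 576·x^2 + 5632·x^4 + 16384·x^6 + 65536·x^8)·Dx^5  (order 5).
h: a_k = 0, 0, 0, 4, 0, -66/5, 0, 3751/42, 0, -142493/180, …
ICs: h(0) = 0, h′(0) = 0, h′′(0) = 0, h′′′(0) = 24, h′′′′(0) = 0.

f: a_k = 0, -1, 0, 1/6, 0, -1/120, 0, 1/5040, 0, -1/362880, …
g: a_k = 0, -12, 0, 64, 0, -3072/5, 0, 49152/7, 0, -262144/3, …
Product ⇒ symmetric product L₀, ord ≤ 4.
h=∫₀ˣh₀: take L = L₀·Dx.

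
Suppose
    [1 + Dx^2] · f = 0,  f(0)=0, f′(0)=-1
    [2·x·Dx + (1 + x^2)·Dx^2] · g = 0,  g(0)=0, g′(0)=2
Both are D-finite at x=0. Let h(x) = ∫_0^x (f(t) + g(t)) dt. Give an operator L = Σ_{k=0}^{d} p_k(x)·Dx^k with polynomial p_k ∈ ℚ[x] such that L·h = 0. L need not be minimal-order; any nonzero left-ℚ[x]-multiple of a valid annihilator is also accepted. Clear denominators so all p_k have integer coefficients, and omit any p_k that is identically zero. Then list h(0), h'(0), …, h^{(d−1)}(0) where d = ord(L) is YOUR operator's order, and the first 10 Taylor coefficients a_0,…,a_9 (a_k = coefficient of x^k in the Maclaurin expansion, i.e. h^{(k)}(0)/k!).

L = (-22·x + 28·x^3 + 2·x^5)·Dx^2 + (-1 + 7·x^2 + 9·x^4 + x^6)·Dx^3 + (-22·x + 28·x^3 + 2·x^5)·Dx^4 + (-1 + 7·x^2 + 9·x^4 + x^6)·Dx^5  (order 5).
h: a_k = 0, 0, 1/2, 0, -1/8, 0, 47/720, 0, -1439/40320, 0, …
ICs: h(0) = 0, h′(0) = 0, h′′(0) = 1, h′′′(0) = 0, h′′′′(0) = -3.

f: a_k = 0, -1, 0, 1/6, 0, -1/120, 0, 1/5040, 0, -1/362880, …
g: a_k = 0, 2, 0, -2/3, 0, 2/5, 0, -2/7, 0, 2/9, …
L₀ := lclm(L_f,L_g); ord L₀ ≤ 2+2.
h=∫h₀ ⇒ L = L₀·Dx.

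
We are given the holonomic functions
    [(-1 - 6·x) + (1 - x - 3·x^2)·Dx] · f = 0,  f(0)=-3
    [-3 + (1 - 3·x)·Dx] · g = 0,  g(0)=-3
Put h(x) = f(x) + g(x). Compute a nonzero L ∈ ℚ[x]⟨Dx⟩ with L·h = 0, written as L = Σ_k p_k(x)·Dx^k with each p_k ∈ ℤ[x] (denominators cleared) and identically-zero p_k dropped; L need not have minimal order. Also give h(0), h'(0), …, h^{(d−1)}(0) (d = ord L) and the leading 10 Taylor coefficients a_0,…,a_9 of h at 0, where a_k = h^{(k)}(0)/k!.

L = (6 - 108·x + 162·x^2 - 162·x^3) + (10 - 6·x - 108·x^2 + 270·x^3 - 324·x^4)·Dx + (-2 + 14·x - 33·x^2 + 18·x^3 + 54·x^4 - 81·x^5)·Dx^2  (order 2).
h: a_k = -6, -12, -39, -102, -300, -849, -2478, -7212, -21207, -62526, …
ICs: h(0) = -6, h′(0) = -12.

f: a_k = -3, -3, -12, -21, -57, -120, -291, -651, -1524, -3477, …
g: a_k = -3, -9, -27, -81, -243, -729, -2187, -6561, -19683, -59049, …
h₀=f+g: left-lcm gives L₀, ord ≤ 2.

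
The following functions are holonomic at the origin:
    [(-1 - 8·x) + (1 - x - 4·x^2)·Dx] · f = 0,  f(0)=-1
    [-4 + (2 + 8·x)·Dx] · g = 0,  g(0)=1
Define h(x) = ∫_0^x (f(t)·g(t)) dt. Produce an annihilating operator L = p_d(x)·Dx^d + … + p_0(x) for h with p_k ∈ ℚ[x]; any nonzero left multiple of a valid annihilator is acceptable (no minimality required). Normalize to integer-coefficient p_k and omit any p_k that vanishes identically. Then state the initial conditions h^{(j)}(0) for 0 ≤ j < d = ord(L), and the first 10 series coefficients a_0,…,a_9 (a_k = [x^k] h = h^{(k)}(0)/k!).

f: a_k = -1, -1, -5, -9, -29, -65, -181, -441, -1165, -2929, …
g: a_k = 1, 2, -2, 4, -10, 28, -84, 264, -858, 2860, …
h₀=f·g: eliminate ⇒ L₀, order ≤ 1·1.
h=∫₀ˣh₀: take L = L₀·Dx.
L = (3 + 10·x + 24·x^2)·Dx + (-1 - 3·x + 8·x^2 + 16·x^3)·Dx^2  (order 2).
h: a_k = 0, -1, -3/2, -5/3, -21/4, -31/5, -143/6, -183/7, -1019/8, -893/9, …
ICs: h(0) = 0, h′(0) = -1.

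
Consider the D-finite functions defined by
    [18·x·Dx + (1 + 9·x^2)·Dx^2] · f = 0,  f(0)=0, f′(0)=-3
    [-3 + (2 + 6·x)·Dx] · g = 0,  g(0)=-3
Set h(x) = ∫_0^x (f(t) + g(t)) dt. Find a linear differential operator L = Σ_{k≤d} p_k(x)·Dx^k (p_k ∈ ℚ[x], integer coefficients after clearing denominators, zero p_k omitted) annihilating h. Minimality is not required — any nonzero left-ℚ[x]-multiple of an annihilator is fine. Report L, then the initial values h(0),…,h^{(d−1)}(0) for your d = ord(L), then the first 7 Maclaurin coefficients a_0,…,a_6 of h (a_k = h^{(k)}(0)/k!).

f: a_k = 0, -3, 0, 9, 0, -243/5, 0, …
g: a_k = -3, -9/2, 27/8, -81/16, 1215/128, -5103/256, 45927/1024, …
Sum ⇒ L₀ = lclm(L_f,L_g) in ℚ(x)⟨Dx⟩.
Integrate: L := L₀·Dx.
L = (-36 - 270·x + 972·x^2 + 1458·x^3)·Dx^2 + (-33 - 144·x + 270·x^2 + 3888·x^3 + 5103·x^4)·Dx^3 + (-2 + 18·x + 108·x^2 + 324·x^3 + 1134·x^4 + 1458·x^5)·Dx^4  (order 4).
h: a_k = 0, -3, -15/4, 9/8, 63/64, 243/128, -29241/2560, …
ICs: h(0) = 0, h′(0) = -3, h′′(0) = -15/2, h′′′(0) = 27/4.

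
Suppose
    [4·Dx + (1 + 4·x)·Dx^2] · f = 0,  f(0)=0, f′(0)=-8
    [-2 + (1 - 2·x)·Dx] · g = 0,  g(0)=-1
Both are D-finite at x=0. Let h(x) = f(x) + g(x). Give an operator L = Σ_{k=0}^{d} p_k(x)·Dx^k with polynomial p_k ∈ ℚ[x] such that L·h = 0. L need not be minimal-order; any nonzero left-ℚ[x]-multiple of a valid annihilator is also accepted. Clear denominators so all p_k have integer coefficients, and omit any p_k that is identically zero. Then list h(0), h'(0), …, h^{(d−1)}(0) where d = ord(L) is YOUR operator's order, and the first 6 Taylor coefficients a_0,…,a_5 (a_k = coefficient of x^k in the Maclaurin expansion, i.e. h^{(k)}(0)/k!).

f: a_k = 0, -8, 16, -128/3, 128, -2048/5, …
g: a_k = -1, -2, -4, -8, -16, -32, …
L₀ := lclm(L_f,L_g); ord L₀ ≤ 2+1.
L = (-28 - 16·x)·Dx + (1 - 40·x - 32·x^2)·Dx^2 + (1 + 3·x - 6·x^2 - 8·x^3)·Dx^3  (order 3).
h: a_k = -1, -10, 12, -152/3, 112, -2208/5, …
ICs: h(0) = -1, h′(0) = -10, h′′(0) = 24.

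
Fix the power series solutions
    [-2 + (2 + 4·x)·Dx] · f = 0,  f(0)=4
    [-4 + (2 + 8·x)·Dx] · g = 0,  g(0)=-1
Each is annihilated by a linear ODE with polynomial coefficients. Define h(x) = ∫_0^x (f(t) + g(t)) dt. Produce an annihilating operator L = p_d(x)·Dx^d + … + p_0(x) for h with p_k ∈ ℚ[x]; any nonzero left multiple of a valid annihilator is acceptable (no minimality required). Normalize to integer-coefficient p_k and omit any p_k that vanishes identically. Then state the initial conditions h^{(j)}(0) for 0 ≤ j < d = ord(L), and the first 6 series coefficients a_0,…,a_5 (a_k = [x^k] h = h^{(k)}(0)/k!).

f: a_k = 4, 4, -2, 2, -5/2, 7/2, …
g: a_k = -1, -2, 2, -4, 10, -28, …
Weyl lclm of L_f,L_g ⇒ L₀ (ord ≤ 2).
∫: right-multiply L₀ by Dx.
L = -2·Dx + (3 + 8·x)·Dx^2 + (1 + 6·x + 8·x^2)·Dx^3  (order 3).
h: a_k = 0, 3, 1, 0, -1/2, 3/2, …
ICs: h(0) = 0, h′(0) = 3, h′′(0) = 2.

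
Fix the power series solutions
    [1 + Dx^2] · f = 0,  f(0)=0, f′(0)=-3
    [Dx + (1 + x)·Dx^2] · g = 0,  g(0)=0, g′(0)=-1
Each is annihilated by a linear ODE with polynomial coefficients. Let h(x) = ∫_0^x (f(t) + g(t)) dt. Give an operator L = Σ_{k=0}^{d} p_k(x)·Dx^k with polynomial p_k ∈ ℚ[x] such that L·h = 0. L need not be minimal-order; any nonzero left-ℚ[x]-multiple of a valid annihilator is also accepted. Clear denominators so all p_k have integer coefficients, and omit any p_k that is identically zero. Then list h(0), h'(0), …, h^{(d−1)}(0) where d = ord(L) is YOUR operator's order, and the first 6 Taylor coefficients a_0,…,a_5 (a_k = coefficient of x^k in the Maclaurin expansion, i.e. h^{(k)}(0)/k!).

L = (7 + 2·x + x^2)·Dx^2 + (3 + 5·x + 3·x^2 + x^3)·Dx^3 + (7 + 2·x + x^2)·Dx^4 + (3 + 5·x + 3·x^2 + x^3)·Dx^5  (order 5).
h: a_k = 0, 0, -2, 1/6, 1/24, 1/20, …
ICs: h(0) = 0, h′(0) = 0, h′′(0) = -4, h′′′(0) = 1, h′′′′(0) = 1.

f: a_k = 0, -3, 0, 1/2, 0, -1/40, …
g: a_k = 0, -1, 1/2, -1/3, 1/4, -1/5, …
L₀ := lclm(L_f,L_g); ord L₀ ≤ 2+2.
h=∫h₀ ⇒ L = L₀·Dx.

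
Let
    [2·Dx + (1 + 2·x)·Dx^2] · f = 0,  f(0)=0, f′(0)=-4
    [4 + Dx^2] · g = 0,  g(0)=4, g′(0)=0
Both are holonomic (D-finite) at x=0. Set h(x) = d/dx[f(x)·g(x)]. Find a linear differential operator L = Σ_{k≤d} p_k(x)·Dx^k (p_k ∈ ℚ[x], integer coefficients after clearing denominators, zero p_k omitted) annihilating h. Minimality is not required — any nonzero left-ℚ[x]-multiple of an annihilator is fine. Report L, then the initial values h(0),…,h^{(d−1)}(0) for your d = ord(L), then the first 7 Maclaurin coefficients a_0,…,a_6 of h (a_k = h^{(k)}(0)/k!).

L = (-400 - 1408·x - 2688·x^2 + 1536·x^3 + 11008·x^4 + 12288·x^5 + 4096·x^6) + (-192 - 512·x + 640·x^2 + 3840·x^3 + 5120·x^4 + 2048·x^5)·Dx + (-112 - 352·x - 224·x^2 + 2304·x^3 + 6272·x^4 + 6144·x^5 + 2048·x^6)·Dx^2 + (-48 - 128·x + 160·x^2 + 960·x^3 + 1280·x^4 + 512·x^5)·Dx^3 + (-3 + 112·x^2 + 480·x^3 + 880·x^4 + 768·x^5 + 256·x^6)·Dx^4  (order 4).
h: a_k = -16, 32, 32, 0, -96, 192, -1984/5, …
ICs: h(0) = -16, h′(0) = 32, h′′(0) = 64, h′′′(0) = 0.

f: a_k = 0, -4, 4, -16/3, 8, -64/5, 64/3, …
g: a_k = 4, 0, -8, 0, 8/3, 0, -16/45, …
Sym-product of L_f,L_g gives L₀ (≤ ord 4).
h=h₀': d/dx-closure on L₀ ⇒ L.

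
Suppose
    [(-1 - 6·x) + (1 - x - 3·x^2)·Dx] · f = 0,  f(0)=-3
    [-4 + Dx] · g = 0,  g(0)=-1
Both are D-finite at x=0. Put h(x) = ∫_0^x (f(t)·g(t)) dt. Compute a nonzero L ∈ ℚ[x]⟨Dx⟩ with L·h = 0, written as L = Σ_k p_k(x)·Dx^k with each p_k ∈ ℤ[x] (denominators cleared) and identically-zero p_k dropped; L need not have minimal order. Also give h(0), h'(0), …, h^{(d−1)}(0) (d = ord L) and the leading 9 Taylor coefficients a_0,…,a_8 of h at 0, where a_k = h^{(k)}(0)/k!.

f: a_k = -3, -3, -12, -21, -57, -120, -291, -651, -1524, …
g: a_k = -1, -4, -8, -32/3, -32/3, -128/15, -256/45, -1024/315, -512/315, …
L₀ := L_f ⊗_s L_g (sym. prod.), ord ≤ 1.
Integrate: L := L₀·Dx.
L = (5 + 2·x - 12·x^2)·Dx + (-1 + x + 3·x^2)·Dx^2  (order 2).
h: a_k = 0, 3, 15/2, 16, 125/4, 301/5, 1754/15, 695/3, 392303/840, …
ICs: h(0) = 0, h′(0) = 3.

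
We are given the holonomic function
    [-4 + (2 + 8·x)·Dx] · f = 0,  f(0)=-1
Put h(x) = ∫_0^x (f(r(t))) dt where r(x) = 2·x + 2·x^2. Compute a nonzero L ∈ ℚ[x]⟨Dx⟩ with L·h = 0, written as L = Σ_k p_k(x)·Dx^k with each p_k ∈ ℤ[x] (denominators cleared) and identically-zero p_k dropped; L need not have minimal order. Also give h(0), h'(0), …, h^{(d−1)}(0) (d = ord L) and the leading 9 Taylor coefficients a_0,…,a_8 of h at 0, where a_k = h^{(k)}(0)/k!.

f: a_k = -1, -2, 2, -4, 10, -28, 84, -264, 858, …
f∘r: x↦r, Dx↦Dx/r' in L_f ⇒ L₀.
∫: right-multiply L₀ by Dx.
L = (-4 - 8·x)·Dx + (1 + 8·x + 8·x^2)·Dx^2  (order 2).
h: a_k = 0, -1, -2, 4/3, -4, 72/5, -176/3, 1824/7, -1232, …
ICs: h(0) = 0, h′(0) = -1.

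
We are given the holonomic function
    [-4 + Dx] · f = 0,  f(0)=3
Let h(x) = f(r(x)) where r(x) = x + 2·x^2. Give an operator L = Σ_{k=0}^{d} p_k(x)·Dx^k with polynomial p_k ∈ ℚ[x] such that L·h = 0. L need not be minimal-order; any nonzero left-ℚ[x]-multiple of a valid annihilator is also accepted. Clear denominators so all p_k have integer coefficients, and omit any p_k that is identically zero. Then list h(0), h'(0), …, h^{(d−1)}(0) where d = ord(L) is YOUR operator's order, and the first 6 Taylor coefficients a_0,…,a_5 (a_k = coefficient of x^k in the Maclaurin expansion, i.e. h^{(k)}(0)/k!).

L = (-4 - 16·x) + Dx  (order 1).
h: a_k = 3, 12, 48, 128, 320, 3328/5, …
ICs: h(0) = 3.

f: a_k = 3, 12, 24, 32, 32, 128/5, …
f∘r: x↦r, Dx↦Dx/r' in L_f ⇒ L₀.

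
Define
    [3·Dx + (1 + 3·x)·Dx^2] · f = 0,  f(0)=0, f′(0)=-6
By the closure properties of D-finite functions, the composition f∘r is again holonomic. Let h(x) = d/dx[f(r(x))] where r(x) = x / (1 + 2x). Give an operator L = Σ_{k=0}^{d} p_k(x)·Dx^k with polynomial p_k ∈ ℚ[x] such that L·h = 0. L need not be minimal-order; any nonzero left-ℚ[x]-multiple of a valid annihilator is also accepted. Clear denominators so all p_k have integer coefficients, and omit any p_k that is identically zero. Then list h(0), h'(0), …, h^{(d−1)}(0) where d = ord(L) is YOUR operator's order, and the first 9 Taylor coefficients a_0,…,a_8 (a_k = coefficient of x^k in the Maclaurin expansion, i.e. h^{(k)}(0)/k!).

f: a_k = 0, -6, 9, -18, 81/2, -486/5, 243, -4374/7, 6561/4, …
h₀=f(r): pull back L_f along r ⇒ L₀.
Derive L from L₀ (diff closure).
L = (7 + 20·x) + (1 + 7·x + 10·x^2)·Dx  (order 1).
h: a_k = -6, 42, -234, 1218, -6186, 31122, -155994, 780738, -3905226, …
ICs: h(0) = -6.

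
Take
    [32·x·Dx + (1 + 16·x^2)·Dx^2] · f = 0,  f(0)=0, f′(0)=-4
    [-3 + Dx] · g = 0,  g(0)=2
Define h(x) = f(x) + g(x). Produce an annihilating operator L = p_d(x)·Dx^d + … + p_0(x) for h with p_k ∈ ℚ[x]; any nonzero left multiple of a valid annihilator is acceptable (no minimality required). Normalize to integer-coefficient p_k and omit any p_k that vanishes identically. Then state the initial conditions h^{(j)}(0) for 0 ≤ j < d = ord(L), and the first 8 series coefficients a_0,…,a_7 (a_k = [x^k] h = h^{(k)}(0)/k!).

L = (96 - 288·x - 4608·x^2 - 4608·x^3)·Dx + (-41 + 1248·x^2 - 2304·x^4)·Dx^2 + (3 + 32·x + 96·x^2 + 512·x^3 + 768·x^4)·Dx^3  (order 3).
h: a_k = 2, 2, 9, 91/3, 27/4, -803/4, 81/40, 655603/280, …
ICs: h(0) = 2, h′(0) = 2, h′′(0) = 18.

f: a_k = 0, -4, 0, 64/3, 0, -1024/5, 0, 16384/7, …
g: a_k = 2, 6, 9, 9, 27/4, 81/20, 81/40, 243/280, …
Sum ⇒ L₀ = lclm(L_f,L_g) in ℚ(x)⟨Dx⟩.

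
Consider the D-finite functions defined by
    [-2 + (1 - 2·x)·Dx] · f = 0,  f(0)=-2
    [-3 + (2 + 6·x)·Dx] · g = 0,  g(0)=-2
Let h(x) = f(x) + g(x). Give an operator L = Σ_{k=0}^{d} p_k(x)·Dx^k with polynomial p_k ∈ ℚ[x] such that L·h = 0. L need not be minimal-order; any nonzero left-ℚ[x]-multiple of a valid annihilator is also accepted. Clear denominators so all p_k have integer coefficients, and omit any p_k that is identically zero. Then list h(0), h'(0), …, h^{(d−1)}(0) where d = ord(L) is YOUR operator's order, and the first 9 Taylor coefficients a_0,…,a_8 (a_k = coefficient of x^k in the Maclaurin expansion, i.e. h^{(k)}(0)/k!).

f: a_k = -2, -4, -8, -16, -32, -64, -128, -256, -512, …
g: a_k = -2, -3, 9/4, -27/8, 405/64, -1701/128, 15309/512, -72171/1024, 2814669/16384, …
f+g: L₀ = lclm(L_f,L_g), ord ≤ 1+1.
L = (-66 - 108·x) + (41 + 156·x + 324·x^2)·Dx + (-2 - 38·x - 24·x^2 + 216·x^3)·Dx^2  (order 2).
h: a_k = -4, -7, -23/4, -155/8, -1643/64, -9893/128, -50227/512, -334315/1024, -5573939/16384, …
ICs: h(0) = -4, h′(0) = -7.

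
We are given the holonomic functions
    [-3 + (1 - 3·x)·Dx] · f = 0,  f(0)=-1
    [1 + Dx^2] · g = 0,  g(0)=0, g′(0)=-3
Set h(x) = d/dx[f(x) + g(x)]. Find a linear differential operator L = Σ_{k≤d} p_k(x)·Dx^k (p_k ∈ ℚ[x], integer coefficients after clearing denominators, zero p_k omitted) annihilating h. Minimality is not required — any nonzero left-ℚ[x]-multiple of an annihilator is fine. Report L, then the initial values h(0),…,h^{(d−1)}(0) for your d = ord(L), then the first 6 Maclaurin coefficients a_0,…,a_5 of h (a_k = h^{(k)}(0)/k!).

f: a_k = -1, -3, -9, -27, -81, -243, …
g: a_k = 0, -3, 0, 1/2, 0, -1/40, …
h₀=f+g: left-lcm gives L₀, ord ≤ 3.
Derive L from L₀ (diff closure).
L = (654 - 36·x + 54·x^2) + (-55 + 171·x - 27·x^2 + 27·x^3)·Dx + (654 - 36·x + 54·x^2)·Dx^2 + (-55 + 171·x - 27·x^2 + 27·x^3)·Dx^3  (order 3).
h: a_k = -6, -18, -159/2, -324, -9721/8, -4374, …
ICs: h(0) = -6, h′(0) = -18, h′′(0) = -159.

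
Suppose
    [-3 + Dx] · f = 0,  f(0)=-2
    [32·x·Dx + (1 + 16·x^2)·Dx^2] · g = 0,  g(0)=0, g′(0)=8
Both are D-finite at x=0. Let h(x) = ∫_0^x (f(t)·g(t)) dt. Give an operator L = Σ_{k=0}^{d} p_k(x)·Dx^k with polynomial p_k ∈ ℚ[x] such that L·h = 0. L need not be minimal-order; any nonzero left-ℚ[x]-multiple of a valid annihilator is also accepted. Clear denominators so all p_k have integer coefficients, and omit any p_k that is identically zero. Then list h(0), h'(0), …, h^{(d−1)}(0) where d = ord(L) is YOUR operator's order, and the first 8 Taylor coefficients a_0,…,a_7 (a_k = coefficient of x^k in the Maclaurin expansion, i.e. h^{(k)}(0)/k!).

L = (9 - 96·x + 144·x^2)·Dx + (-6 + 32·x - 96·x^2)·Dx^2 + (1 + 16·x^2)·Dx^3  (order 3).
h: a_k = 0, 0, -8, -16, 10/3, 184/5, -1223/15, -2106/7, …
ICs: h(0) = 0, h′(0) = 0, h′′(0) = -16.

f: a_k = -2, -6, -9, -9, -27/4, -81/20, -81/40, -243/280, …
g: a_k = 0, 8, 0, -128/3, 0, 2048/5, 0, -32768/7, …
h₀=f·g: eliminate ⇒ L₀, order ≤ 1·2.
Integrate: L := L₀·Dx.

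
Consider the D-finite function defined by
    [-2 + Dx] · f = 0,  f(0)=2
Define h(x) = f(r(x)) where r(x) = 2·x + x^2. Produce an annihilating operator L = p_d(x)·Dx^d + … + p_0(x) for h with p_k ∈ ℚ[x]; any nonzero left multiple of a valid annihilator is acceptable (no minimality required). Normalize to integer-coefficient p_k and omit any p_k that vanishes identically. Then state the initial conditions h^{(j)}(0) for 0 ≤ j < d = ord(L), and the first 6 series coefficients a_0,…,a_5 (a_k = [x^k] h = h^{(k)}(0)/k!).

L = (-4 - 4·x) + Dx  (order 1).
h: a_k = 2, 8, 20, 112/3, 172/3, 1136/15, …
ICs: h(0) = 2.

f: a_k = 2, 4, 4, 8/3, 4/3, 8/15, …
f∘r: x↦r, Dx↦Dx/r' in L_f ⇒ L₀.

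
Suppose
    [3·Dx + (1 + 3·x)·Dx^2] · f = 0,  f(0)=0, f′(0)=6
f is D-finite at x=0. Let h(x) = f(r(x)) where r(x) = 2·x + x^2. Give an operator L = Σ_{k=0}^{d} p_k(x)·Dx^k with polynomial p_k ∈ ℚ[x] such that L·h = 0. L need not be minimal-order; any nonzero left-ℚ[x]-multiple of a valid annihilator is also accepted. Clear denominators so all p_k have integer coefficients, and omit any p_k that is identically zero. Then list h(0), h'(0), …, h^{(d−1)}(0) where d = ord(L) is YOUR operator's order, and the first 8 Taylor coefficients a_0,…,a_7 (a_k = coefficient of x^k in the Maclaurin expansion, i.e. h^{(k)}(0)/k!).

L = (5 + 6·x + 3·x^2)·Dx + (1 + 7·x + 9·x^2 + 3·x^3)·Dx^2  (order 2).
h: a_k = 0, 12, -30, 108, -441, 9612/5, -8730, 285444/7, …
ICs: h(0) = 0, h′(0) = 12.

f: a_k = 0, 6, -9, 18, -81/2, 486/5, -243, 4374/7, …
Change of var in L_f (x↦r) gives L₀.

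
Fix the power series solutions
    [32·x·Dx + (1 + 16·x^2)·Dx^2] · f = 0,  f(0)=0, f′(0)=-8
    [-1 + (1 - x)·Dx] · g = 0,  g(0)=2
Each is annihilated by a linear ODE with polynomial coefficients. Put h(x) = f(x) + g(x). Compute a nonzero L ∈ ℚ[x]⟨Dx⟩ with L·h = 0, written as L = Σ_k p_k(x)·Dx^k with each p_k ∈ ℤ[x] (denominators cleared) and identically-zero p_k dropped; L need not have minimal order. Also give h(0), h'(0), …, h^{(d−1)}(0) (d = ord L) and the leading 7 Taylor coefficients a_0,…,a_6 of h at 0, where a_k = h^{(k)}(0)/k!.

L = (32 - 128·x - 1536·x^2)·Dx + (-19 + 32·x + 656·x^2 - 1536·x^3)·Dx^2 + (1 + 15·x + 240·x^3 - 256·x^4)·Dx^3  (order 3).
h: a_k = 2, -6, 2, 134/3, 2, -2038/5, 2, …
ICs: h(0) = 2, h′(0) = -6, h′′(0) = 4.

f: a_k = 0, -8, 0, 128/3, 0, -2048/5, 0, …
g: a_k = 2, 2, 2, 2, 2, 2, 2, …
h₀=f+g: left-lcm gives L₀, ord ≤ 3.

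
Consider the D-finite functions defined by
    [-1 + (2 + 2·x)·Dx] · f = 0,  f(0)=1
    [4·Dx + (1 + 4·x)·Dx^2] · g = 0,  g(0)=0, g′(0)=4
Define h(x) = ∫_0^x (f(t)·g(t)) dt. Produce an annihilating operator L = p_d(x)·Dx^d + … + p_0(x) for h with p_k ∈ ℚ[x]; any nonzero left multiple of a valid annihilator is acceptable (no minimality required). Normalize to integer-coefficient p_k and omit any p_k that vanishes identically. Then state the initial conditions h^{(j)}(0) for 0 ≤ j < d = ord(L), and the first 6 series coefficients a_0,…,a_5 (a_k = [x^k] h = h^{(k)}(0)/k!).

f: a_k = 1, 1/2, -1/8, 1/16, -5/128, 7/256, …
g: a_k = 0, 4, -8, 64/3, -64, 1024/5, …
Sym-product of L_f,L_g gives L₀ (≤ ord 2).
Integrate: L := L₀·Dx.
L = (-5 + 4·x)·Dx + (12 + 12·x)·Dx^2 + (4 + 24·x + 36·x^2 + 16·x^3)·Dx^3  (order 3).
h: a_k = 0, 0, 2, -2, 101/24, -125/12, …
ICs: h(0) = 0, h′(0) = 0, h′′(0) = 4.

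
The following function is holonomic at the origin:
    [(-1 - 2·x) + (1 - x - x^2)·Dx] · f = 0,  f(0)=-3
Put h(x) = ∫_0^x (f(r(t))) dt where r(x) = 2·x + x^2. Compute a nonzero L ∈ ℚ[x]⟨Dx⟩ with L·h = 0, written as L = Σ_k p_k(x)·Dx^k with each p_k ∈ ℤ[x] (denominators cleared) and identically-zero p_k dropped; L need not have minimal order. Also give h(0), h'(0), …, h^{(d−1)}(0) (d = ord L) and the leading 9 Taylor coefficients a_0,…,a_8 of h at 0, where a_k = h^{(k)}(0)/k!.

L = (2 + 10·x + 12·x^2 + 4·x^3)·Dx + (-1 + 2·x + 5·x^2 + 4·x^3 + x^4)·Dx^2  (order 2).
h: a_k = 0, -3, -3, -9, -24, -354/5, -217, -4785/7, -2199, …
ICs: h(0) = 0, h′(0) = -3.

f: a_k = -3, -3, -6, -9, -15, -24, -39, -63, -102, …
h₀=f(r): pull back L_f along r ⇒ L₀.
h=∫₀ˣh₀: take L = L₀·Dx.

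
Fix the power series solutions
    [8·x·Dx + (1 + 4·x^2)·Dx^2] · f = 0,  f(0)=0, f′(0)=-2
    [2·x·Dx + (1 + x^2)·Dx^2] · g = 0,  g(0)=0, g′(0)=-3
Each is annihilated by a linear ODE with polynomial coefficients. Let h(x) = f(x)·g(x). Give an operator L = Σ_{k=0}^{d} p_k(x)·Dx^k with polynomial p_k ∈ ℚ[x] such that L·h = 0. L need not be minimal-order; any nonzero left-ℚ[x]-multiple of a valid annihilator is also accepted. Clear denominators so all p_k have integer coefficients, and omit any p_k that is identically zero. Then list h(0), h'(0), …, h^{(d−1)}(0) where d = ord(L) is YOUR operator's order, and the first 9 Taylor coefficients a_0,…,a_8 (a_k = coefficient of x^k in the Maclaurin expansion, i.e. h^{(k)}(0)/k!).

f: a_k = 0, -2, 0, 8/3, 0, -32/5, 0, 128/7, 0, …
g: a_k = 0, -3, 0, 1, 0, -3/5, 0, 3/7, 0, …
Product ⇒ symmetric product L₀, ord ≤ 4.
L = (-96·x - 800·x^3 - 1024·x^5 + 640·x^7 + 1536·x^9)·Dx + (-20 - 412·x^2 - 1440·x^4 - 896·x^6 + 2240·x^8 + 2304·x^10)·Dx^2 + (-40·x - 280·x^3 - 480·x^5 + 272·x^7 + 1280·x^9 + 768·x^11)·Dx^3 + (-1 - 10·x^2 - 29·x^4 + 116·x^8 + 160·x^10 + 64·x^12)·Dx^4  (order 4).
h: a_k = 0, 0, 6, 0, -10, 0, 346/15, 0, -446/7, …
ICs: h(0) = 0, h′(0) = 0, h′′(0) = 12, h′′′(0) = 0.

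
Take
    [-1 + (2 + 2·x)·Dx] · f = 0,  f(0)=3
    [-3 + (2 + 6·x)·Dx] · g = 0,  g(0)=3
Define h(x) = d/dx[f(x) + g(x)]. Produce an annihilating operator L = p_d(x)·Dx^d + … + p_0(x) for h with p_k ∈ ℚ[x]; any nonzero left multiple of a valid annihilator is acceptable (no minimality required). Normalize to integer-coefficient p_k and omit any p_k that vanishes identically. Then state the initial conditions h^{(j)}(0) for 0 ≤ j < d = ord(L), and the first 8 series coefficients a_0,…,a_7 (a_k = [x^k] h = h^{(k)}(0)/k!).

f: a_k = 3, 3/2, -3/8, 3/16, -15/128, 21/256, -63/1024, 99/2048, …
g: a_k = 3, 9/2, -27/8, 81/16, -1215/128, 5103/256, -45927/1024, 216513/2048, …
f+g: L₀ = lclm(L_f,L_g), ord ≤ 1+1.
Derive L from L₀ (diff closure).
L = -9 + (-24 - 36·x)·Dx + (-4 - 16·x - 12·x^2)·Dx^2  (order 2).
h: a_k = 6, -15/2, 63/4, -615/16, 6405/64, -68985/256, 379071/512, -4222647/2048, …
ICs: h(0) = 6, h′(0) = -15/2.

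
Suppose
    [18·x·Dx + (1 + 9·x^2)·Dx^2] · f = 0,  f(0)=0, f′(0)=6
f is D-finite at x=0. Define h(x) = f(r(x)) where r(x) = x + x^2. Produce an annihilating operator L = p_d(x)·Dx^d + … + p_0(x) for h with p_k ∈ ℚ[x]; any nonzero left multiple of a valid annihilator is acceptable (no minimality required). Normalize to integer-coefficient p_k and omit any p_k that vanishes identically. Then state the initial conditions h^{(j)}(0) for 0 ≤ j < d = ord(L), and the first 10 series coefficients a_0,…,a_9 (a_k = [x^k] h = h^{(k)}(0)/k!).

L = (-2 + 18·x + 72·x^2 + 108·x^3 + 54·x^4)·Dx + (1 + 2·x + 9·x^2 + 36·x^3 + 45·x^4 + 18·x^5)·Dx^2  (order 2).
h: a_k = 0, 6, 6, -18, -54, 216/5, 468, 2430/7, -3402, -8262, …
ICs: h(0) = 0, h′(0) = 6.

f: a_k = 0, 6, 0, -18, 0, 486/5, 0, -4374/7, 0, 4374, …
Change of var in L_f (x↦r) gives L₀.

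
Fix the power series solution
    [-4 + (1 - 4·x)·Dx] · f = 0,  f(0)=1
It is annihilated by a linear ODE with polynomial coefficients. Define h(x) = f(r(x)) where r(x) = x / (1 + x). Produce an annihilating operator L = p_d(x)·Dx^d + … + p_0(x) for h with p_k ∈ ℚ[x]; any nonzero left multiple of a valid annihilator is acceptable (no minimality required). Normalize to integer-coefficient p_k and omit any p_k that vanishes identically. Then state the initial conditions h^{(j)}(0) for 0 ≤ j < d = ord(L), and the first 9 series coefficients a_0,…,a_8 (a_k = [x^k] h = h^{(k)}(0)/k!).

f: a_k = 1, 4, 16, 64, 256, 1024, 4096, 16384, 65536, …
Change of var in L_f (x↦r) gives L₀.
L = 4 + (-1 + 2·x + 3·x^2)·Dx  (order 1).
h: a_k = 1, 4, 12, 36, 108, 324, 972, 2916, 8748, …
ICs: h(0) = 1.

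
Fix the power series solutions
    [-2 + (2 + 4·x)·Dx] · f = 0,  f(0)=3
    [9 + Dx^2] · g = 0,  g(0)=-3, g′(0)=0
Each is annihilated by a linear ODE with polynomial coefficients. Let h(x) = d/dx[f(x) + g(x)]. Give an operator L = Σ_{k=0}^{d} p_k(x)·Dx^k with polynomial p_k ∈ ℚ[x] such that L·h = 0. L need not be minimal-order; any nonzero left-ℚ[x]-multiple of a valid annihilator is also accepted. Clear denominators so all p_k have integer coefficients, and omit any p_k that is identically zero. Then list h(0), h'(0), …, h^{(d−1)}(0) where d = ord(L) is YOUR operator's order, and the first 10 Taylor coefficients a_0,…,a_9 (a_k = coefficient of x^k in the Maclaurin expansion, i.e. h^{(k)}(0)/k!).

L = (-18 - 27·x - 27·x^2) + (-9 - 45·x - 81·x^2 - 54·x^3)·Dx + (-2 - 3·x - 3·x^2)·Dx^2 + (-1 - 5·x - 9·x^2 - 6·x^3)·Dx^3  (order 3).
h: a_k = 3, 24, 9/2, -48, 105/8, -27/5, 693/16, -2952/35, 19305/128, -159261/560, …
ICs: h(0) = 3, h′(0) = 24, h′′(0) = 9.

f: a_k = 3, 3, -3/2, 3/2, -15/8, 21/8, -63/16, 99/16, -1287/128, 2145/128, …
g: a_k = -3, 0, 27/2, 0, -81/8, 0, 243/80, 0, -2187/4480, 0, …
Sum ⇒ L₀ = lclm(L_f,L_g) in ℚ(x)⟨Dx⟩.
h=h₀': d/dx-closure on L₀ ⇒ L.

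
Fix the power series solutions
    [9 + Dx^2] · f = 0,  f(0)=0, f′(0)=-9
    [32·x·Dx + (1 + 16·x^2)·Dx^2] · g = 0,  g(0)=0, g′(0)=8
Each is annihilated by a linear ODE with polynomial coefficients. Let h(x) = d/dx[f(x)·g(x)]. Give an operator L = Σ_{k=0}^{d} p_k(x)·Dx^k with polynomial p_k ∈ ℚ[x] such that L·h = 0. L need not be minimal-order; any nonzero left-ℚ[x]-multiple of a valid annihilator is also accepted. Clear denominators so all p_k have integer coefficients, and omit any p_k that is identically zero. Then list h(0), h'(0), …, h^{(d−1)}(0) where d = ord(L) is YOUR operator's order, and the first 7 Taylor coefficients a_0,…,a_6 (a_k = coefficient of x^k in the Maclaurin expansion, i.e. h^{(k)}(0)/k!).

f: a_k = 0, -9, 0, 27/2, 0, -243/40, 0, …
g: a_k = 0, 8, 0, -128/3, 0, 2048/5, 0, …
Sym-product of L_f,L_g gives L₀ (≤ ord 4).
Derive L from L₀ (diff closure).
L = (2922993 + 113986656·x^2 + 3239661312·x^4 + 5952061440·x^6 + 4156489728·x^8 - 7644119040·x^10 + 110075314176·x^12) + (1760832·x + 128480256·x^3 + 1888911360·x^5 + 5308416000·x^7 + 15288238080·x^9 + 48922361856·x^11)·Dx + (341202 + 13887168·x^2 + 389230080·x^4 + 940474368·x^6 + 1603141632·x^8 + 3737124864·x^10 + 24461180928·x^12)·Dx^2 + (195648·x + 14275584·x^3 + 209879040·x^5 + 589824000·x^7 + 1698693120·x^9 + 5435817984·x^11)·Dx^3 + (1825 + 135776·x^2 + 3251968·x^4 + 31014912·x^6 + 126812160·x^8 + 509607936·x^10 + 1358954496·x^12)·Dx^4  (order 4).
h: a_k = 0, -144, 0, 1968, 0, -25866, 0, …
ICs: h(0) = 0, h′(0) = -144, h′′(0) = 0, h′′′(0) = 11808.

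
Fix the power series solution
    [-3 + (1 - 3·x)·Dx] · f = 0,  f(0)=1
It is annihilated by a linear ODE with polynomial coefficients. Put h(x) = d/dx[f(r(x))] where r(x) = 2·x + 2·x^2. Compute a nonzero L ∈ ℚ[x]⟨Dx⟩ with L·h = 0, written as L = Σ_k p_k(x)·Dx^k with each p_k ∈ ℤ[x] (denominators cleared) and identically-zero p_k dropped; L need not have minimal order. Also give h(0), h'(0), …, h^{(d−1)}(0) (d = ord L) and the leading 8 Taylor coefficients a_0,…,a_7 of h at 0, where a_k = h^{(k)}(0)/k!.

f: a_k = 1, 3, 9, 27, 81, 243, 729, 2187, …
h₀=f(r): pull back L_f along r ⇒ L₀.
Differentiate: ansatz ord ≤ ord L₀ ⇒ L.
L = (14 + 36·x + 36·x^2) + (-1 + 4·x + 18·x^2 + 12·x^3)·Dx  (order 1).
h: a_k = 6, 84, 864, 7920, 68040, 561168, 4499712, 35344512, …
ICs: h(0) = 6.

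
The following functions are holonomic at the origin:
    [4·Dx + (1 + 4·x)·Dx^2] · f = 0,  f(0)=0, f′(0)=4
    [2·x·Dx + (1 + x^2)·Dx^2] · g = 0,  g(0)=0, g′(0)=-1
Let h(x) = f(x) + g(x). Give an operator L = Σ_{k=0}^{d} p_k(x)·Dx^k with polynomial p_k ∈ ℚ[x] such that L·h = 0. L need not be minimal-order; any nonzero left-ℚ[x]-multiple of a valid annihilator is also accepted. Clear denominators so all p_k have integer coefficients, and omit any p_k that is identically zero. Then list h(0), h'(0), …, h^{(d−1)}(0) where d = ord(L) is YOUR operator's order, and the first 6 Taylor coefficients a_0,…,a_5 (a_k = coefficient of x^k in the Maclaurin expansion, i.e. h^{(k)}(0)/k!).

L = (-4 - 48·x + 12·x^2 + 16·x^3)·Dx + (-17 - 8·x - 45·x^2 + 24·x^3 + 32·x^4)·Dx^2 + (-2 - 7·x + 4·x^2 + x^3 + 6·x^4 + 8·x^5)·Dx^3  (order 3).
h: a_k = 0, 3, -8, 65/3, -64, 1023/5, …
ICs: h(0) = 0, h′(0) = 3, h′′(0) = -16.

f: a_k = 0, 4, -8, 64/3, -64, 1024/5, …
g: a_k = 0, -1, 0, 1/3, 0, -1/5, …
Sum ⇒ L₀ = lclm(L_f,L_g) in ℚ(x)⟨Dx⟩.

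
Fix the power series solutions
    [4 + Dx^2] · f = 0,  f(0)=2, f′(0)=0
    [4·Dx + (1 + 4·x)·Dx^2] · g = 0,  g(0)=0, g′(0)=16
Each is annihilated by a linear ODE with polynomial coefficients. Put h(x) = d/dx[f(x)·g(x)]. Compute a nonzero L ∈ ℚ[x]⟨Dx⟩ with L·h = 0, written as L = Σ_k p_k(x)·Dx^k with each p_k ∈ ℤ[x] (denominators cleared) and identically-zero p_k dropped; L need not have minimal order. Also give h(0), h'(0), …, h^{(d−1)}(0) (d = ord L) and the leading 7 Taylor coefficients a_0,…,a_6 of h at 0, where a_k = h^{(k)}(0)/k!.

f: a_k = 2, 0, -4, 0, 4/3, 0, -8/45, …
g: a_k = 0, 16, -32, 256/3, -256, 4096/5, -8192/3, …
Sym-product of L_f,L_g gives L₀ (≤ ord 4).
h₀' ⇒ L via d/dx closure of L₀.
L = (-832 - 992·x - 5568·x^2 - 12288·x^3 - 2048·x^4 + 24576·x^5 + 16384·x^6) + (-264 - 1568·x - 2560·x^2 + 10240·x^4 + 8192·x^5)·Dx + (-220 - 368·x - 1760·x^2 - 3072·x^3 + 2048·x^4 + 12288·x^5 + 8192·x^6)·Dx^2 + (-66 - 392·x - 640·x^2 + 2560·x^4 + 2048·x^5)·Dx^3 + (-3 - 30·x - 92·x^2 + 640·x^4 + 1536·x^5 + 1024·x^6)·Dx^4  (order 4).
h: a_k = 32, -128, 320, -1536, 6592, -26880, 1633664/15, …
ICs: h(0) = 32, h′(0) = -128, h′′(0) = 640, h′′′(0) = -9216.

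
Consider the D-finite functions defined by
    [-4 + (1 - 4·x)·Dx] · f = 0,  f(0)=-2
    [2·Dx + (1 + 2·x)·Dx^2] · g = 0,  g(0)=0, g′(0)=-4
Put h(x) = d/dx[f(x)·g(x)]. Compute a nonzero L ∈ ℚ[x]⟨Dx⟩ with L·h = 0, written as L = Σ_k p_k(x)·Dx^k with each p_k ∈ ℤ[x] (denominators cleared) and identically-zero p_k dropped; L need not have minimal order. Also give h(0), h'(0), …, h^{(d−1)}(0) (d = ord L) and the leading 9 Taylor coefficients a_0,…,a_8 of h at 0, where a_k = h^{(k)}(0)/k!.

L = 32 + (8 + 40·x)·Dx + (-1 + 2·x + 8·x^2)·Dx^2  (order 2).
h: a_k = 8, 48, 320, 4928/3, 25024/3, 198912/5, 930816/5, 29750272/35, 133947904/35, …
ICs: h(0) = 8, h′(0) = 48.

f: a_k = -2, -8, -32, -128, -512, -2048, -8192, -32768, -131072, …
g: a_k = 0, -4, 4, -16/3, 8, -64/5, 64/3, -256/7, 64, …
Product ⇒ symmetric product L₀, ord ≤ 2.
h₀' ⇒ L via d/dx closure of L₀.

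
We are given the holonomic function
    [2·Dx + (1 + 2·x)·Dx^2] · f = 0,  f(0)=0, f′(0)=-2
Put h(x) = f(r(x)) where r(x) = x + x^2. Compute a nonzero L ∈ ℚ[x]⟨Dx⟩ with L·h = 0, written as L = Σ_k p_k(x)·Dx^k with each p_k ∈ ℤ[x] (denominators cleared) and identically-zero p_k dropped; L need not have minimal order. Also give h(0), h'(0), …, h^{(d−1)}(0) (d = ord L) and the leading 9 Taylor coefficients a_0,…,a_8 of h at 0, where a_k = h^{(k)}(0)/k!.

f: a_k = 0, -2, 2, -8/3, 4, -32/5, 32/3, -128/7, 32, …
Substitute x→r, Dx→(1/r')Dx; clear ⇒ L₀.
L = (4·x + 4·x^2)·Dx + (1 + 4·x + 6·x^2 + 4·x^3)·Dx^2  (order 2).
h: a_k = 0, -2, 0, 4/3, -2, 8/5, 0, -16/7, 4, …
ICs: h(0) = 0, h′(0) = -2.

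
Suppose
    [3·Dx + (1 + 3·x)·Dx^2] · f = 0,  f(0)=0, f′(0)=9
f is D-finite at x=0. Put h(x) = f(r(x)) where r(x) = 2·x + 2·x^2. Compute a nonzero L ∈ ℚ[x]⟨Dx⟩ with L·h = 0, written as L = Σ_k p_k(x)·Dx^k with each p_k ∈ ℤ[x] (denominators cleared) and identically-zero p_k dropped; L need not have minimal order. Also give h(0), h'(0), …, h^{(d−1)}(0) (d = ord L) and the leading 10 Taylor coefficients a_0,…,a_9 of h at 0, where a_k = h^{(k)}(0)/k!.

f: a_k = 0, 9, -27/2, 27, -243/4, 729/5, -729/2, 6561/7, -19683/8, 6561, …
L₀ from L_f via x↦r, Dx↦r'^{-1}Dx.
L = (4 + 12·x + 12·x^2)·Dx + (1 + 8·x + 18·x^2 + 12·x^3)·Dx^2  (order 2).
h: a_k = 0, 18, -36, 108, -378, 7128/5, -5616, 159408/7, -94284, 396576, …
ICs: h(0) = 0, h′(0) = 18.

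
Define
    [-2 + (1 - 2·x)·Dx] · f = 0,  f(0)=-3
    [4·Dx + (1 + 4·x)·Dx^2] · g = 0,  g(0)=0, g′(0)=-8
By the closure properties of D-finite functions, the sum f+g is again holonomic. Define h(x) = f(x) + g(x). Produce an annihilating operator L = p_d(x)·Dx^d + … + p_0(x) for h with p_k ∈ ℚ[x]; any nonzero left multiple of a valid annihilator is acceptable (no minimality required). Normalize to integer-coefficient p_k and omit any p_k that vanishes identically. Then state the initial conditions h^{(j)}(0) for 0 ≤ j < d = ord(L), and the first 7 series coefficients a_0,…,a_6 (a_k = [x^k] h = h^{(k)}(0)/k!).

f: a_k = -3, -6, -12, -24, -48, -96, -192, …
g: a_k = 0, -8, 16, -128/3, 128, -2048/5, 4096/3, …
h₀=f+g: left-lcm gives L₀, ord ≤ 3.
L = (28 + 16·x)·Dx + (-1 + 40·x + 32·x^2)·Dx^2 + (-1 - 3·x + 6·x^2 + 8·x^3)·Dx^3  (order 3).
h: a_k = -3, -14, 4, -200/3, 80, -2528/5, 3520/3, …
ICs: h(0) = -3, h′(0) = -14, h′′(0) = 8.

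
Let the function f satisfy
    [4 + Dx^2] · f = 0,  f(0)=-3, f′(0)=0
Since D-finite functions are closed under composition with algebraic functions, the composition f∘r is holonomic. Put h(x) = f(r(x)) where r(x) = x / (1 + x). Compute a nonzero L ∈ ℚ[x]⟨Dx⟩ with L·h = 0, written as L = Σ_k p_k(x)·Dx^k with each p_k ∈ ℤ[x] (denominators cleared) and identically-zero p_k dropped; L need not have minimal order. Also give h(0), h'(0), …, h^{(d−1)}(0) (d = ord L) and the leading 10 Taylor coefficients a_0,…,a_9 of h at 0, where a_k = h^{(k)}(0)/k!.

f: a_k = -3, 0, 6, 0, -2, 0, 4/15, 0, -2/105, 0, …
h₀=f(r): pull back L_f along r ⇒ L₀.
L = 4 + (2 + 6·x + 6·x^2 + 2·x^3)·Dx + (1 + 4·x + 6·x^2 + 4·x^3 + x^4)·Dx^2  (order 2).
h: a_k = -3, 0, 6, -12, 16, -16, 154/15, 12/5, -2354/105, 5168/105, …
ICs: h(0) = -3, h′(0) = 0.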